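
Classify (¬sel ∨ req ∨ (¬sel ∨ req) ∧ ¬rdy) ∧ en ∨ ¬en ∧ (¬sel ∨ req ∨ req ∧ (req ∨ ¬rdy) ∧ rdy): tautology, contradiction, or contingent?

contingent

(¬sel ∨ req ∨ (¬sel ∨ req) ∧ ¬rdy) ∧ en ∨ ¬en ∧ (¬sel ∨ req ∨ req ∧ (req ∨ ¬rdy) ∧ rdy)
= (¬sel ∨ req ∨ (¬sel ∨ req) ∧ ¬rdy) ∧ en ∨ ¬en ∧ (¬sel ∨ req ∨ req ∧ rdy)   [absorption]
= (¬sel ∨ req) ∧ en ∨ ¬en ∧ (¬sel ∨ req ∨ req ∧ rdy)   [absorption]
= (¬sel ∨ req) ∧ en ∨ ¬en ∧ (¬sel ∨ req)   [absorption]
= ¬sel ∨ req   [distribution]
This depends on req, sel, so it is not a constant.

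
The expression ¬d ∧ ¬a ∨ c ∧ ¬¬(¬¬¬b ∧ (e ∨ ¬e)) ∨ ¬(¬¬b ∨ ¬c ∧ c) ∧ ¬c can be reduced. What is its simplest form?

¬d ∧ ¬a ∨ c ∧ ¬¬(¬¬¬b ∧ (e ∨ ¬e)) ∨ ¬(¬¬b ∨ ¬c ∧ c) ∧ ¬c
= ¬d ∧ ¬a ∨ c ∧ ¬¬¬¬¬b ∨ ¬(¬¬b ∨ ¬c ∧ c) ∧ ¬c   (complement / identity)
= ¬d ∧ ¬a ∨ c ∧ ¬¬¬¬¬b ∨ ¬¬¬b ∧ ¬c   (complement / identity)
= ¬d ∧ ¬a ∨ c ∧ ¬¬¬b ∨ ¬¬¬b ∧ ¬c   (double negation)
= ¬d ∧ ¬a ∨ ¬¬¬b   (distribution)
= ¬d ∧ ¬a ∨ ¬b   (double negation)

¬d ∧ ¬a ∨ ¬b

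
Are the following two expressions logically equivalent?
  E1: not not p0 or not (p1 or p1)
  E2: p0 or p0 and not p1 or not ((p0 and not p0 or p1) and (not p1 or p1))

Yes

E1: not not p0 or not (p1 or p1)
    = p0 or not (p1 or p1)   (double negation)
    = p0 or not p1   (idempotence)
E2: p0 or p0 and not p1 or not ((p0 and not p0 or p1) and (not p1 or p1))
    = p0 or p0 and not p1 or not (p1 and (not p1 or p1))   (complement / identity)
    = p0 or p0 and not p1 or not p1   (complement / identity)
    = p0 or not p1   (absorption)
Both reduce to p0 or not p1, so they are equivalent.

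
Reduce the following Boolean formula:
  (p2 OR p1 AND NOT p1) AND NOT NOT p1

p2 AND p1

(p2 OR p1 AND NOT p1) AND NOT NOT p1
= (p2 OR p1 AND NOT p1) AND p1
= p2 AND p1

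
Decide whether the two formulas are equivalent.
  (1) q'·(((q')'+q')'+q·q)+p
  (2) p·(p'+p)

E1: q'·(((q')'+q')'+q·q)+p
    = q'·(q'·q+q·q)+p
    = q'·q+p
    = p
E2: p·(p'+p)
    = p
Both reduce to p, so they are equivalent.

Yes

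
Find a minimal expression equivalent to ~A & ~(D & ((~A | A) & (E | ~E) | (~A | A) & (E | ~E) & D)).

~A & ~D

~A & ~(D & ((~A | A) & (E | ~E) | (~A | A) & (E | ~E) & D))
= ~A & ~(D & (~A | A) & (E | ~E))
= ~A & ~(D & (E | ~E))
= ~A & ~D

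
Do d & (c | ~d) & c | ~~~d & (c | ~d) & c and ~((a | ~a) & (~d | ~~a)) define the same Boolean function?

E1: d & (c | ~d) & c | ~~~d & (c | ~d) & c
    = d & (c | ~d) & c | ~d & (c | ~d) & c
    = (c | ~d) & c
    = c
E2: ~((a | ~a) & (~d | ~~a))
    = ~(~d | ~~a)
    = d & ~a
These differ: at a=0, c=1, d=0, E1 = 1 but E2 = 0.

No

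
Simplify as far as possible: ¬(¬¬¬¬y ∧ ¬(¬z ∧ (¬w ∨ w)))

¬(¬¬¬¬y ∧ ¬(¬z ∧ (¬w ∨ w)))
= ¬(¬¬y ∧ ¬(¬z ∧ (¬w ∨ w)))   — double negation
= ¬y ∨ ¬z ∧ (¬w ∨ w)   — De Morgan
= ¬y ∨ ¬z   — complement / identity

¬y ∨ ¬z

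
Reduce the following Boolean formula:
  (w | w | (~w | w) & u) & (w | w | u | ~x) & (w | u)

w | u

(w | w | (~w | w) & u) & (w | w | u | ~x) & (w | u)
= (w | w | u) & (w | w | u | ~x) & (w | u)
= (w | w | u) & (w | u)
= (w | u) & (w | u)
= w | u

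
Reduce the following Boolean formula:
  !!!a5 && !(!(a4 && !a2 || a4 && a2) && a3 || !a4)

!!!a5 && !(!(a4 && !a2 || a4 && a2) && a3 || !a4)
= !!!a5 && !(!a4 && a3 || !a4)   — distribution
= !!!a5 && !!a4   — absorption
= !!!a5 && a4   — double negation
= !a5 && a4   — double negation

!a5 && a4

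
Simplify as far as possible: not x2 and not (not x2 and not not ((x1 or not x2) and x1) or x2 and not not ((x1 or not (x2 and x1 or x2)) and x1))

not x2 and not (not x2 and not not ((x1 or not x2) and x1) or x2 and not not ((x1 or not (x2 and x1 or x2)) and x1))
= not x2 and not (not x2 and not not ((x1 or not x2) and x1) or x2 and not not ((x1 or not x2) and x1))   (absorption)
= not x2 and not ((not x2 or x2) and not not ((x1 or not x2) and x1))   (distribution)
= not x2 and not ((not x2 or x2) and (x1 or not x2) and x1)   (double negation)
= not x2 and not ((not x2 or x2) and x1)   (absorption)
= not x2 and not x1   (complement / identity)

not x2 and not x1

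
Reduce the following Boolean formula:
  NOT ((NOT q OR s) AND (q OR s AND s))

NOT ((NOT q OR s) AND (q OR s AND s))
= NOT ((NOT q OR s) AND (q OR s))
= NOT (s OR NOT q AND q)
= NOT s

NOT s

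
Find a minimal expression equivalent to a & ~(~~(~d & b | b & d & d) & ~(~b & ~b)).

a & ~b

a & ~(~~(~d & b | b & d & d) & ~(~b & ~b))
= a & ~(~~(~d & b | b & d) & ~(~b & ~b))   [idempotence]
= a & ~(~~b & ~(~b & ~b))   [distribution]
= a & ~(~~b & ~~b)   [idempotence]
= a & ~~~b   [idempotence]
= a & ~b   [double negation]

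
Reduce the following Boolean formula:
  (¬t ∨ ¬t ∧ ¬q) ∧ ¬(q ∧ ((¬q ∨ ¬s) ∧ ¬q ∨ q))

¬t ∧ ¬q

(¬t ∨ ¬t ∧ ¬q) ∧ ¬(q ∧ ((¬q ∨ ¬s) ∧ ¬q ∨ q))
= (¬t ∨ ¬t ∧ ¬q) ∧ ¬(q ∧ (¬q ∨ q))   — absorption
= ¬t ∧ ¬(q ∧ (¬q ∨ q))   — absorption
= ¬t ∧ ¬q   — complement / identity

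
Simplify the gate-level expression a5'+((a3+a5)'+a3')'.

a5'+((a3+a5)'+a3')'
= a5'+(a3+a5)·a3   (De Morgan)
= a5'+a3   (absorption)

a5'+a3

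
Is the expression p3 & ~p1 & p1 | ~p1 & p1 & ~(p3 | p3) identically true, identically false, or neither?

identically false

p3 & ~p1 & p1 | ~p1 & p1 & ~(p3 | p3)
= p3 & ~p1 & p1 | ~p1 & p1 & ~p3   — idempotence
= ~p1 & p1   — distribution
= 0   — complement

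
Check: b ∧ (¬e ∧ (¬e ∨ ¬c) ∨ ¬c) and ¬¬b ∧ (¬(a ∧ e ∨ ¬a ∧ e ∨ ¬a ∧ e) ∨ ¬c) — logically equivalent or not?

E1: b ∧ (¬e ∧ (¬e ∨ ¬c) ∨ ¬c)
    = b ∧ (¬e ∨ ¬c)   (absorption)
E2: ¬¬b ∧ (¬(a ∧ e ∨ ¬a ∧ e ∨ ¬a ∧ e) ∨ ¬c)
    = b ∧ (¬(a ∧ e ∨ ¬a ∧ e ∨ ¬a ∧ e) ∨ ¬c)   (double negation)
    = b ∧ (¬(a ∧ e ∨ ¬a ∧ e) ∨ ¬c)   (idempotence)
    = b ∧ (¬e ∨ ¬c)   (distribution)
Both reduce to b ∧ (¬e ∨ ¬c), so they are equivalent.

Yes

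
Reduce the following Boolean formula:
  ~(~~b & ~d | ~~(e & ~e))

~(~~b & ~d | ~~(e & ~e))
= ~(~~b & ~d | e & ~e)   — double negation
= ~(~~b & ~d)   — complement / identity
= ~b | d   — De Morgan

~b | d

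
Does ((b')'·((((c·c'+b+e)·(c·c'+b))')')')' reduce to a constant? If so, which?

((b')'·((((c·c'+b+e)·(c·c'+b))')')')'
= ((b')'·((c·c'+b+e)·(c·c'+b))')'   (double negation)
= ((b')'·(c·c'+b)')'   (absorption)
= b'+c·c'+b   (De Morgan)
= b'+b   (complement / identity)
= 1   (complement)

yes, True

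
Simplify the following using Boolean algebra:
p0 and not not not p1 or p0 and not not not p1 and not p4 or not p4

p0 and not p1 or not p4

p0 and not not not p1 or p0 and not not not p1 and not p4 or not p4
= p0 and not not not p1 or not p4   (absorption)
= p0 and not p1 or not p4   (double negation)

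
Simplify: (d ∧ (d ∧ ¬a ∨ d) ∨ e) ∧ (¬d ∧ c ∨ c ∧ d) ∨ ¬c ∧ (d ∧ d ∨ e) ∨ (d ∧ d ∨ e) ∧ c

(d ∧ (d ∧ ¬a ∨ d) ∨ e) ∧ (¬d ∧ c ∨ c ∧ d) ∨ ¬c ∧ (d ∧ d ∨ e) ∨ (d ∧ d ∨ e) ∧ c
= (d ∧ (d ∧ ¬a ∨ d) ∨ e) ∧ c ∨ ¬c ∧ (d ∧ d ∨ e) ∨ (d ∧ d ∨ e) ∧ c   — distribution
= (d ∧ (d ∧ ¬a ∨ d) ∨ e) ∧ c ∨ d ∧ d ∨ e   — distribution
= (d ∧ d ∨ e) ∧ c ∨ d ∧ d ∨ e   — absorption
= d ∧ d ∨ e   — absorption
= d ∨ e   — idempotence

d ∨ e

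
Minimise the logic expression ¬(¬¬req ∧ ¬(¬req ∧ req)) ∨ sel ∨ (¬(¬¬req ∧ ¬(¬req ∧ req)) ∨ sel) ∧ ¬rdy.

¬req ∨ sel

¬(¬¬req ∧ ¬(¬req ∧ req)) ∨ sel ∨ (¬(¬¬req ∧ ¬(¬req ∧ req)) ∨ sel) ∧ ¬rdy
= ¬(¬¬req ∧ ¬(¬req ∧ req)) ∨ sel   — absorption
= ¬req ∨ ¬req ∧ req ∨ sel   — De Morgan
= ¬req ∨ sel   — complement / identity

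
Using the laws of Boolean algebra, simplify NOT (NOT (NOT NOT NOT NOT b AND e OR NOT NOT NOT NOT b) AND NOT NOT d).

b OR NOT d

NOT (NOT (NOT NOT NOT NOT b AND e OR NOT NOT NOT NOT b) AND NOT NOT d)
= NOT (NOT NOT NOT NOT NOT b AND NOT NOT d)   [absorption]
= NOT (NOT NOT NOT b AND NOT NOT d)   [double negation]
= NOT NOT b OR NOT d   [De Morgan]
= b OR NOT d   [double negation]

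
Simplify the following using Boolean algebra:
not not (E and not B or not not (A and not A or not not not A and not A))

not not (E and not B or not not (A and not A or not not not A and not A))
= E and not B or not not (A and not A or not not not A and not A)   [double negation]
= E and not B or A and not A or not not not A and not A   [double negation]
= E and not B or A and not A or not A and not A   [double negation]
= E and not B or not A   [distribution]

E and not B or not A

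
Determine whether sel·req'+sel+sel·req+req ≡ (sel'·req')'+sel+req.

E1: sel·req'+sel+sel·req+req
    = sel·req'+sel+req   (absorption)
    = sel+req   (absorption)
E2: (sel'·req')'+sel+req
    = sel+req+sel+req   (De Morgan)
    = sel+req   (idempotence)
Both reduce to sel+req, so they are equivalent.

Yes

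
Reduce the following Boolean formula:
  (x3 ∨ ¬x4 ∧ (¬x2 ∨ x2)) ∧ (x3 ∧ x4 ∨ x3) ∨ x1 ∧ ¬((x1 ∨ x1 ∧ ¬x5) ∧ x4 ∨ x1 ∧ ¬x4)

x3

(x3 ∨ ¬x4 ∧ (¬x2 ∨ x2)) ∧ (x3 ∧ x4 ∨ x3) ∨ x1 ∧ ¬((x1 ∨ x1 ∧ ¬x5) ∧ x4 ∨ x1 ∧ ¬x4)
= (x3 ∨ ¬x4 ∧ (¬x2 ∨ x2)) ∧ x3 ∨ x1 ∧ ¬((x1 ∨ x1 ∧ ¬x5) ∧ x4 ∨ x1 ∧ ¬x4)
= (x3 ∨ ¬x4 ∧ (¬x2 ∨ x2)) ∧ x3 ∨ x1 ∧ ¬(x1 ∧ x4 ∨ x1 ∧ ¬x4)
= (x3 ∨ ¬x4 ∧ (¬x2 ∨ x2)) ∧ x3 ∨ x1 ∧ ¬x1
= (x3 ∨ ¬x4) ∧ x3 ∨ x1 ∧ ¬x1
= x3 ∨ x1 ∧ ¬x1
= x3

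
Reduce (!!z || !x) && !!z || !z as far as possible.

true

(!!z || !x) && !!z || !z
= !!z || !z   (absorption)
= z || !z   (double negation)
= true   (complement)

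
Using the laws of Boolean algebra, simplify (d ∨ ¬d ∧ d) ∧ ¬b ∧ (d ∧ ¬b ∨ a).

d ∧ ¬b

(d ∨ ¬d ∧ d) ∧ ¬b ∧ (d ∧ ¬b ∨ a)
= d ∧ ¬b ∧ (d ∧ ¬b ∨ a)
= d ∧ ¬b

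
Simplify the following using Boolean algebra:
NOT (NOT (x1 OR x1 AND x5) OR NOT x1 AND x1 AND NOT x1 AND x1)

x1

NOT (NOT (x1 OR x1 AND x5) OR NOT x1 AND x1 AND NOT x1 AND x1)
= NOT (NOT x1 OR NOT x1 AND x1 AND NOT x1 AND x1)   (absorption)
= NOT (NOT x1 OR NOT x1 AND x1)   (idempotence)
= NOT NOT x1   (complement / identity)
= x1   (double negation)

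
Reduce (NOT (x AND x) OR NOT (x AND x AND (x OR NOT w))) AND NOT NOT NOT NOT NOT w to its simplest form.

NOT x AND NOT w

(NOT (x AND x) OR NOT (x AND x AND (x OR NOT w))) AND NOT NOT NOT NOT NOT w
= (NOT (x AND x) OR NOT (x AND x)) AND NOT NOT NOT NOT NOT w   [absorption]
= (NOT (x AND x) OR NOT (x AND x)) AND NOT NOT NOT w   [double negation]
= NOT (x AND x) AND NOT NOT NOT w   [idempotence]
= NOT (x AND x) AND NOT w   [double negation]
= NOT x AND NOT w   [idempotence]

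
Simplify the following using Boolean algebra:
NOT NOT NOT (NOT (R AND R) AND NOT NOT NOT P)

NOT NOT NOT (NOT (R AND R) AND NOT NOT NOT P)
= NOT NOT NOT (NOT R AND NOT NOT NOT P)   [idempotence]
= NOT NOT NOT (NOT R AND NOT P)   [double negation]
= NOT (NOT R AND NOT P)   [double negation]
= R OR P   [De Morgan]

R OR P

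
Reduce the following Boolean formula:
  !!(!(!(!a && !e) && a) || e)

!!(!(!(!a && !e) && a) || e)
= !!(!((a || e) && a) || e)
= !!(!a || e)
= !a || e

!a || e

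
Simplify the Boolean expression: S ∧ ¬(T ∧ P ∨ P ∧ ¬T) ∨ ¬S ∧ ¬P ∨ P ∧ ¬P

¬P

S ∧ ¬(T ∧ P ∨ P ∧ ¬T) ∨ ¬S ∧ ¬P ∨ P ∧ ¬P
= S ∧ ¬(T ∧ P ∨ P ∧ ¬T) ∨ ¬S ∧ ¬P   [complement / identity]
= S ∧ ¬P ∨ ¬S ∧ ¬P   [distribution]
= ¬P   [distribution]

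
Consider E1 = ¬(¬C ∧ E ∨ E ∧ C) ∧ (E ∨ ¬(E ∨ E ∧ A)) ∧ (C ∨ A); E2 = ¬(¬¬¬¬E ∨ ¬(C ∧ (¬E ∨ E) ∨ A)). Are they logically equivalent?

Yes

E1: ¬(¬C ∧ E ∨ E ∧ C) ∧ (E ∨ ¬(E ∨ E ∧ A)) ∧ (C ∨ A)
    = ¬(¬C ∧ E ∨ E ∧ C) ∧ (E ∨ ¬E) ∧ (C ∨ A)   [absorption]
    = ¬(¬C ∧ E ∨ E ∧ C) ∧ (C ∨ A)   [complement / identity]
    = ¬E ∧ (C ∨ A)   [distribution]
E2: ¬(¬¬¬¬E ∨ ¬(C ∧ (¬E ∨ E) ∨ A))
    = ¬(¬¬E ∨ ¬(C ∧ (¬E ∨ E) ∨ A))   [double negation]
    = ¬(¬¬E ∨ ¬(C ∨ A))   [complement / identity]
    = ¬E ∧ (C ∨ A)   [De Morgan]
Both reduce to ¬E ∧ (C ∨ A), so they are equivalent.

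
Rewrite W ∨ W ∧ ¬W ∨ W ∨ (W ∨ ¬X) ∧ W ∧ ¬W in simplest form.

W

W ∨ W ∧ ¬W ∨ W ∨ (W ∨ ¬X) ∧ W ∧ ¬W
= W ∨ W ∧ ¬W ∨ W ∨ W ∧ ¬W   — absorption
= W ∨ W ∧ ¬W   — idempotence
= W   — complement / identity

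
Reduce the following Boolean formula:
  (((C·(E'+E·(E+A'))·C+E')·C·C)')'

(((C·(E'+E·(E+A'))·C+E')·C·C)')'
= (((C·(E'+E)·C+E')·C·C)')'   (absorption)
= (((C·C+E')·C·C)')'   (complement / identity)
= ((C·C)')'   (absorption)
= C·C   (double negation)
= C   (idempotence)

C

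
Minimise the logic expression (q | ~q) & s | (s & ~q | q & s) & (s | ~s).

s

(q | ~q) & s | (s & ~q | q & s) & (s | ~s)
= s | (s & ~q | q & s) & (s | ~s)   — complement / identity
= s | s & (s | ~s)   — distribution
= s | s   — complement / identity
= s   — idempotence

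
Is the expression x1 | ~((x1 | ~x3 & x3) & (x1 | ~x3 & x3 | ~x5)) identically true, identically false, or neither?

identically true

x1 | ~((x1 | ~x3 & x3) & (x1 | ~x3 & x3 | ~x5))
= x1 | ~(x1 | ~x3 & x3)
= x1 | ~x1
= 1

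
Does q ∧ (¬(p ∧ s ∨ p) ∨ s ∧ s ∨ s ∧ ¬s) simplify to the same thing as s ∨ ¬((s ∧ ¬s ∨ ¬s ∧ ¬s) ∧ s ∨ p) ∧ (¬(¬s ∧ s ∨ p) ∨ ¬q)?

E1: q ∧ (¬(p ∧ s ∨ p) ∨ s ∧ s ∨ s ∧ ¬s)
    = q ∧ (¬(p ∧ s ∨ p) ∨ s)
    = q ∧ (¬p ∨ s)
E2: s ∨ ¬((s ∧ ¬s ∨ ¬s ∧ ¬s) ∧ s ∨ p) ∧ (¬(¬s ∧ s ∨ p) ∨ ¬q)
    = s ∨ ¬(¬s ∧ s ∨ p) ∧ (¬(¬s ∧ s ∨ p) ∨ ¬q)
    = s ∨ ¬(¬s ∧ s ∨ p)
    = s ∨ ¬p
These differ: at p=0, q=0, s=1, E1 = 0 but E2 = 1.

No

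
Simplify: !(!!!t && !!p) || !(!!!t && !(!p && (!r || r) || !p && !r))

t || !p

!(!!!t && !!p) || !(!!!t && !(!p && (!r || r) || !p && !r))
= !(!!!t && !!p) || !(!!!t && !(!p || !p && !r))   (complement / identity)
= !(!!!t && !!p) || !(!!!t && !!p)   (absorption)
= !(!!!t && !!p)   (idempotence)
= !!t || !p   (De Morgan)
= t || !p   (double negation)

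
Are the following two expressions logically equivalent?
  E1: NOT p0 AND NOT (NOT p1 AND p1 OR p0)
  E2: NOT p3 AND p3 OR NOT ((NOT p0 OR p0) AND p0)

E1: NOT p0 AND NOT (NOT p1 AND p1 OR p0)
    = NOT p0 AND NOT p0   — complement / identity
    = NOT p0   — idempotence
E2: NOT p3 AND p3 OR NOT ((NOT p0 OR p0) AND p0)
    = NOT p3 AND p3 OR NOT p0   — complement / identity
    = NOT p0   — complement / identity
Both reduce to NOT p0, so they are equivalent.

Yes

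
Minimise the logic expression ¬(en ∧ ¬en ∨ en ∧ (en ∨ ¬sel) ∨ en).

¬(en ∧ ¬en ∨ en ∧ (en ∨ ¬sel) ∨ en)
= ¬(en ∧ (en ∨ ¬sel) ∨ en)
= ¬(en ∨ en)
= ¬en

¬en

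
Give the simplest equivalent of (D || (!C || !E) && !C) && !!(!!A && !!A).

(D || !C) && A

(D || (!C || !E) && !C) && !!(!!A && !!A)
= (D || !C) && !!(!!A && !!A)   [absorption]
= (D || !C) && !!!!A   [idempotence]
= (D || !C) && !!A   [double negation]
= (D || !C) && A   [double negation]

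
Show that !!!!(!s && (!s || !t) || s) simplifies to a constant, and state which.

!!!!(!s && (!s || !t) || s)
= !!!!(!s || s)   (absorption)
= !!(!s || s)   (double negation)
= !s || s   (double negation)
= true   (complement)

true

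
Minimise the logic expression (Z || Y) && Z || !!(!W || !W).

(Z || Y) && Z || !!(!W || !W)
= (Z || Y) && Z || !!!W   (idempotence)
= Z || !!!W   (absorption)
= Z || !W   (double negation)

Z || !W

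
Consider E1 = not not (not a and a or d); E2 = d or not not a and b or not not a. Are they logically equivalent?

No

E1: not not (not a and a or d)
    = not not d   — complement / identity
    = d   — double negation
E2: d or not not a and b or not not a
    = d or not not a   — absorption
    = d or a   — double negation
These differ: at a=1, b=0, d=0, E1 = 0 but E2 = 1.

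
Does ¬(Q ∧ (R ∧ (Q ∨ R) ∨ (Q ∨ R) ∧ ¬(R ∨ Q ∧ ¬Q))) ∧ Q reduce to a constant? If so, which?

yes, False

¬(Q ∧ (R ∧ (Q ∨ R) ∨ (Q ∨ R) ∧ ¬(R ∨ Q ∧ ¬Q))) ∧ Q
= ¬(Q ∧ (Q ∨ R) ∧ (R ∨ ¬(R ∨ Q ∧ ¬Q))) ∧ Q   (distribution)
= ¬(Q ∧ (Q ∨ R) ∧ (R ∨ ¬R)) ∧ Q   (complement / identity)
= ¬(Q ∧ (Q ∨ R)) ∧ Q   (complement / identity)
= ¬Q ∧ Q   (absorption)
= False   (complement)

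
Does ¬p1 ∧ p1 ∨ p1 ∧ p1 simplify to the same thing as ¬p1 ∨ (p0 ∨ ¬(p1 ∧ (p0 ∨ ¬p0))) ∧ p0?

No

E1: ¬p1 ∧ p1 ∨ p1 ∧ p1
    = p1   [distribution]
E2: ¬p1 ∨ (p0 ∨ ¬(p1 ∧ (p0 ∨ ¬p0))) ∧ p0
    = ¬p1 ∨ (p0 ∨ ¬p1) ∧ p0   [complement / identity]
    = ¬p1 ∨ p0   [absorption]
These differ: at p0=0, p1=0, E1 = 0 but E2 = 1.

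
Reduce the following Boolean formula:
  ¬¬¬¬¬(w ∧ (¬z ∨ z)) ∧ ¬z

¬¬¬¬¬(w ∧ (¬z ∨ z)) ∧ ¬z
= ¬¬¬¬¬w ∧ ¬z   (complement / identity)
= ¬¬¬w ∧ ¬z   (double negation)
= ¬w ∧ ¬z   (double negation)

¬w ∧ ¬z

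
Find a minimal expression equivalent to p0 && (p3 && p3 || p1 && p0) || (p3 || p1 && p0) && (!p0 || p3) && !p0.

p0 && (p3 && p3 || p1 && p0) || (p3 || p1 && p0) && (!p0 || p3) && !p0
= p0 && (p3 && p3 || p1 && p0) || (p3 || p1 && p0) && !p0   — absorption
= p0 && (p3 || p1 && p0) || (p3 || p1 && p0) && !p0   — idempotence
= p3 || p1 && p0   — distribution

p3 || p1 && p0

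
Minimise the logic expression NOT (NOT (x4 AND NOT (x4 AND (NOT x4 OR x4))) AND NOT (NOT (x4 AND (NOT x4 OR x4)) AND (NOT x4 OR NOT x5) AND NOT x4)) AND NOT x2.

NOT x4 AND NOT x2

NOT (NOT (x4 AND NOT (x4 AND (NOT x4 OR x4))) AND NOT (NOT (x4 AND (NOT x4 OR x4)) AND (NOT x4 OR NOT x5) AND NOT x4)) AND NOT x2
= (x4 AND NOT (x4 AND (NOT x4 OR x4)) OR NOT (x4 AND (NOT x4 OR x4)) AND (NOT x4 OR NOT x5) AND NOT x4) AND NOT x2   — De Morgan
= (x4 AND NOT (x4 AND (NOT x4 OR x4)) OR NOT (x4 AND (NOT x4 OR x4)) AND NOT x4) AND NOT x2   — absorption
= NOT (x4 AND (NOT x4 OR x4)) AND NOT x2   — distribution
= NOT x4 AND NOT x2   — complement / identity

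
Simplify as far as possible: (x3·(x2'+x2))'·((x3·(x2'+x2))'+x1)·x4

(x3·(x2'+x2))'·((x3·(x2'+x2))'+x1)·x4
= (x3·(x2'+x2))'·x4
= x3'·x4

x3'·x4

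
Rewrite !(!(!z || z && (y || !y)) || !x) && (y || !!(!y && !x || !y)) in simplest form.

x

!(!(!z || z && (y || !y)) || !x) && (y || !!(!y && !x || !y))
= !(!(!z || z && (y || !y)) || !x) && (y || !!!y)   [absorption]
= !(!(!z || z) || !x) && (y || !!!y)   [complement / identity]
= (!z || z) && x && (y || !!!y)   [De Morgan]
= x && (y || !!!y)   [complement / identity]
= x && (y || !y)   [double negation]
= x   [complement / identity]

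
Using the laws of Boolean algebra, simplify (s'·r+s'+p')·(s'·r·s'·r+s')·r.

(s'·r+s'+p')·(s'·r·s'·r+s')·r
= (s'·r+s'+p')·(s'·r+s')·r
= (s'·r+s')·r
= s'·r

s'·r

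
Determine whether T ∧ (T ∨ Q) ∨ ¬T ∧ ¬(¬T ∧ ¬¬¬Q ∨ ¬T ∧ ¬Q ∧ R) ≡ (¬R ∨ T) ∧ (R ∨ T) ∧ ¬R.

E1: T ∧ (T ∨ Q) ∨ ¬T ∧ ¬(¬T ∧ ¬¬¬Q ∨ ¬T ∧ ¬Q ∧ R)
    = T ∧ (T ∨ Q) ∨ ¬T ∧ ¬(¬T ∧ ¬Q ∨ ¬T ∧ ¬Q ∧ R)   — double negation
    = T ∧ (T ∨ Q) ∨ ¬T ∧ ¬(¬T ∧ ¬Q)   — absorption
    = T ∧ (T ∨ Q) ∨ ¬T ∧ (T ∨ Q)   — De Morgan
    = T ∨ Q   — distribution
E2: (¬R ∨ T) ∧ (R ∨ T) ∧ ¬R
    = (T ∨ ¬R ∧ R) ∧ ¬R   — distribution
    = T ∧ ¬R   — complement / identity
These differ: at Q=1, R=1, T=0, E1 = 1 but E2 = 0.

No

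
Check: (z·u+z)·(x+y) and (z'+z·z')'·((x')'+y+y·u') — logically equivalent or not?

E1: (z·u+z)·(x+y)
    = z·(x+y)   [absorption]
E2: (z'+z·z')'·((x')'+y+y·u')
    = (z'+z·z')'·((x')'+y)   [absorption]
    = (z')'·((x')'+y)   [complement / identity]
    = z·((x')'+y)   [double negation]
    = z·(x+y)   [double negation]
Both reduce to z·(x+y), so they are equivalent.

Yes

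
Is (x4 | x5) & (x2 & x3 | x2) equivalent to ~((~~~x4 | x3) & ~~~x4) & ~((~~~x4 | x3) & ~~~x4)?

No

E1: (x4 | x5) & (x2 & x3 | x2)
    = (x4 | x5) & x2   — absorption
E2: ~((~~~x4 | x3) & ~~~x4) & ~((~~~x4 | x3) & ~~~x4)
    = ~((~~~x4 | x3) & ~~~x4)   — idempotence
    = ~~~~x4   — absorption
    = ~~x4   — double negation
    = x4   — double negation
These differ: at x2=1, x3=0, x4=0, x5=1, E1 = 1 but E2 = 0.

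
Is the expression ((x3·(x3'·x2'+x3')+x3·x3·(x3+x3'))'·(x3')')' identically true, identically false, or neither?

((x3·(x3'·x2'+x3')+x3·x3·(x3+x3'))'·(x3')')'
= ((x3·(x3'·x2'+x3')+x3·x3)'·(x3')')'
= x3·(x3'·x2'+x3')+x3·x3+x3'
= x3·x3'+x3·x3+x3'
= x3+x3'
= 1

identically true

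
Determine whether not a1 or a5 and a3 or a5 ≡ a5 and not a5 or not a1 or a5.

Yes

E1: not a1 or a5 and a3 or a5
    = not a1 or a5   — absorption
E2: a5 and not a5 or not a1 or a5
    = not a1 or a5   — complement / identity
Both reduce to not a1 or a5, so they are equivalent.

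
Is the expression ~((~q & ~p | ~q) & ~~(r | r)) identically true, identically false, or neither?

~((~q & ~p | ~q) & ~~(r | r))
= ~((~q & ~p | ~q) & ~~r)   [idempotence]
= ~(~q & ~~r)   [absorption]
= q | ~r   [De Morgan]
This depends on q, r, so it is not a constant.

neither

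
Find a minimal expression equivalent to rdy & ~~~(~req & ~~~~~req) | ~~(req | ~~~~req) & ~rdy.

req

rdy & ~~~(~req & ~~~~~req) | ~~(req | ~~~~req) & ~rdy
= rdy & ~~(req | ~~~~req) | ~~(req | ~~~~req) & ~rdy   — De Morgan
= ~~(req | ~~~~req)   — distribution
= ~~(req | ~~req)   — double negation
= ~~(req | req)   — double negation
= ~~req   — idempotence
= req   — double negation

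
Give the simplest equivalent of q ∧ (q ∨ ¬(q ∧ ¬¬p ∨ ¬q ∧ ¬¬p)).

q ∧ (q ∨ ¬(q ∧ ¬¬p ∨ ¬q ∧ ¬¬p))
= q ∧ (q ∨ ¬¬¬p)   [distribution]
= q ∧ (q ∨ ¬p)   [double negation]
= q   [absorption]

q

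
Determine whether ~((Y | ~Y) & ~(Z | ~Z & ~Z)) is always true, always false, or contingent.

always true

~((Y | ~Y) & ~(Z | ~Z & ~Z))
= ~~(Z | ~Z & ~Z)   (complement / identity)
= Z | ~Z & ~Z   (double negation)
= Z | ~Z   (idempotence)
= 1   (complement)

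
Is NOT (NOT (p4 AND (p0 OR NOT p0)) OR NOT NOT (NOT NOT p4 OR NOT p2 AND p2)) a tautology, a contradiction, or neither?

contradiction

NOT (NOT (p4 AND (p0 OR NOT p0)) OR NOT NOT (NOT NOT p4 OR NOT p2 AND p2))
= NOT (NOT (p4 AND (p0 OR NOT p0)) OR NOT NOT NOT NOT p4)   [complement / identity]
= NOT (NOT (p4 AND (p0 OR NOT p0)) OR NOT NOT p4)   [double negation]
= NOT (NOT p4 OR NOT NOT p4)   [complement / identity]
= p4 AND NOT p4   [De Morgan]
= FALSE   [complement]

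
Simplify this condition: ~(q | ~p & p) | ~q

~(q | ~p & p) | ~q
= ~q | ~q
= ~q

~q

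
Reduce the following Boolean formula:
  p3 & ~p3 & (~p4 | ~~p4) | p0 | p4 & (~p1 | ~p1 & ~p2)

p0 | p4 & ~p1

p3 & ~p3 & (~p4 | ~~p4) | p0 | p4 & (~p1 | ~p1 & ~p2)
= p3 & ~p3 & (~p4 | p4) | p0 | p4 & (~p1 | ~p1 & ~p2)   (double negation)
= p3 & ~p3 | p0 | p4 & (~p1 | ~p1 & ~p2)   (complement / identity)
= p0 | p4 & (~p1 | ~p1 & ~p2)   (complement / identity)
= p0 | p4 & ~p1   (absorption)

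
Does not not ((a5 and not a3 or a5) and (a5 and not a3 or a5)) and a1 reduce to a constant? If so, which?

no

not not ((a5 and not a3 or a5) and (a5 and not a3 or a5)) and a1
= not not (a5 and not a3 or a5) and a1
= not not a5 and a1
= a5 and a1
This depends on a1, a5, so it is not a constant.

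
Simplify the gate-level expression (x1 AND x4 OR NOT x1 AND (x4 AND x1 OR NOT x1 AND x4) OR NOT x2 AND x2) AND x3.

(x1 AND x4 OR NOT x1 AND (x4 AND x1 OR NOT x1 AND x4) OR NOT x2 AND x2) AND x3
= (x1 AND x4 OR NOT x1 AND (x4 AND x1 OR NOT x1 AND x4)) AND x3   [complement / identity]
= (x1 AND x4 OR NOT x1 AND x4) AND x3   [distribution]
= x4 AND x3   [distribution]

x4 AND x3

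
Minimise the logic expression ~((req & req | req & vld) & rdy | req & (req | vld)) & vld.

~req & vld

~((req & req | req & vld) & rdy | req & (req | vld)) & vld
= ~(req & (req | vld) & rdy | req & (req | vld)) & vld   — distribution
= ~(req & (req | vld)) & vld   — absorption
= ~req & vld   — absorption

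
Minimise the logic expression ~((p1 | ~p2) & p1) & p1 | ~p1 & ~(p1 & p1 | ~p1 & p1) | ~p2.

~((p1 | ~p2) & p1) & p1 | ~p1 & ~(p1 & p1 | ~p1 & p1) | ~p2
= ~((p1 | ~p2) & p1) & p1 | ~p1 & ~p1 | ~p2   (distribution)
= ~p1 & p1 | ~p1 & ~p1 | ~p2   (absorption)
= ~p1 | ~p2   (distribution)

~p1 | ~p2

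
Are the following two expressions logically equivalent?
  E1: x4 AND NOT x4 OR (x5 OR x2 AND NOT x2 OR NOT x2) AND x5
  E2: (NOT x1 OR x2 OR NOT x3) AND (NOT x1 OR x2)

No

E1: x4 AND NOT x4 OR (x5 OR x2 AND NOT x2 OR NOT x2) AND x5
    = x4 AND NOT x4 OR (x5 OR NOT x2) AND x5
    = x4 AND NOT x4 OR x5
    = x5
E2: (NOT x1 OR x2 OR NOT x3) AND (NOT x1 OR x2)
    = NOT x1 OR x2
These differ: at x1=0, x2=0, x3=1, x4=0, x5=0, E1 = 0 but E2 = 1.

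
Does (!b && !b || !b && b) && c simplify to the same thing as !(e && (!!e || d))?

E1: (!b && !b || !b && b) && c
    = !b && c   — distribution
E2: !(e && (!!e || d))
    = !(e && (e || d))   — double negation
    = !e   — absorption
These differ: at b=0, c=0, d=0, e=0, E1 = 0 but E2 = 1.

No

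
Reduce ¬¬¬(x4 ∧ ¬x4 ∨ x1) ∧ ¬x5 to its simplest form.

¬¬¬(x4 ∧ ¬x4 ∨ x1) ∧ ¬x5
= ¬(x4 ∧ ¬x4 ∨ x1) ∧ ¬x5   [double negation]
= ¬x1 ∧ ¬x5   [complement / identity]

¬x1 ∧ ¬x5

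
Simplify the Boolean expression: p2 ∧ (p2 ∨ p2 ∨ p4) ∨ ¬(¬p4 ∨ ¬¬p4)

p2 ∧ (p2 ∨ p2 ∨ p4) ∨ ¬(¬p4 ∨ ¬¬p4)
= p2 ∧ (p2 ∨ p4) ∨ ¬(¬p4 ∨ ¬¬p4)   (idempotence)
= p2 ∨ ¬(¬p4 ∨ ¬¬p4)   (absorption)
= p2 ∨ p4 ∧ ¬p4   (De Morgan)
= p2   (complement / identity)

p2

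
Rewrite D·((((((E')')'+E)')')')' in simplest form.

D·((((((E')')'+E)')')')'
= D·((((E')')'+E)')'   [double negation]
= D·((E'+E)')'   [double negation]
= D·(E'+E)   [double negation]
= D   [complement / identity]

D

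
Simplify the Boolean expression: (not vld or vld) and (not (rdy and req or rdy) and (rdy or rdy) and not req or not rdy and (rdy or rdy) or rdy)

rdy

(not vld or vld) and (not (rdy and req or rdy) and (rdy or rdy) and not req or not rdy and (rdy or rdy) or rdy)
= (not vld or vld) and (not rdy and (rdy or rdy) and not req or not rdy and (rdy or rdy) or rdy)   [absorption]
= (not vld or vld) and (not rdy and (rdy or rdy) or rdy)   [absorption]
= (not vld or vld) and (not rdy and rdy or rdy)   [idempotence]
= not rdy and rdy or rdy   [complement / identity]
= rdy   [complement / identity]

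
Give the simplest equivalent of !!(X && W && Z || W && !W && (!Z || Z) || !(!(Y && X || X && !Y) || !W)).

!!(X && W && Z || W && !W && (!Z || Z) || !(!(Y && X || X && !Y) || !W))
= !!(X && W && Z || W && !W || !(!(Y && X || X && !Y) || !W))   [complement / identity]
= !!(X && W && Z || W && !W || (Y && X || X && !Y) && W)   [De Morgan]
= !!(X && W && Z || W && !W || X && W)   [distribution]
= !!(X && W && Z || X && W)   [complement / identity]
= X && W && Z || X && W   [double negation]
= X && W   [absorption]

X && W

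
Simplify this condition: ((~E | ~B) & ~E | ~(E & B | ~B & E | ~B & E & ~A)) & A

((~E | ~B) & ~E | ~(E & B | ~B & E | ~B & E & ~A)) & A
= ((~E | ~B) & ~E | ~(E & B | ~B & E)) & A
= ((~E | ~B) & ~E | ~E) & A
= (~E | ~E) & A
= ~E & A

~E & A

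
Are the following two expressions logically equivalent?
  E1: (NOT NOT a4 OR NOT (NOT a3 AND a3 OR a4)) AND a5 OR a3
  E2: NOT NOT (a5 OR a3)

E1: (NOT NOT a4 OR NOT (NOT a3 AND a3 OR a4)) AND a5 OR a3
    = (NOT NOT a4 OR NOT a4) AND a5 OR a3   [complement / identity]
    = (a4 OR NOT a4) AND a5 OR a3   [double negation]
    = a5 OR a3   [complement / identity]
E2: NOT NOT (a5 OR a3)
    = a5 OR a3   [double negation]
Both reduce to a5 OR a3, so they are equivalent.

Yes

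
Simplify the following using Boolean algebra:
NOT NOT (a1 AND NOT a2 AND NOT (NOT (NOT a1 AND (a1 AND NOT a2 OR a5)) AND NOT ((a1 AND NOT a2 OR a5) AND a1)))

NOT NOT (a1 AND NOT a2 AND NOT (NOT (NOT a1 AND (a1 AND NOT a2 OR a5)) AND NOT ((a1 AND NOT a2 OR a5) AND a1)))
= NOT NOT (a1 AND NOT a2 AND (NOT a1 AND (a1 AND NOT a2 OR a5) OR (a1 AND NOT a2 OR a5) AND a1))
= NOT NOT (a1 AND NOT a2 AND (a1 AND NOT a2 OR a5))
= a1 AND NOT a2 AND (a1 AND NOT a2 OR a5)
= a1 AND NOT a2

a1 AND NOT a2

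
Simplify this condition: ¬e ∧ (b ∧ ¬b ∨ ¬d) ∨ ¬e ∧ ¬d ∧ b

¬e ∧ ¬d

¬e ∧ (b ∧ ¬b ∨ ¬d) ∨ ¬e ∧ ¬d ∧ b
= ¬e ∧ ¬d ∨ ¬e ∧ ¬d ∧ b   (complement / identity)
= ¬e ∧ ¬d   (absorption)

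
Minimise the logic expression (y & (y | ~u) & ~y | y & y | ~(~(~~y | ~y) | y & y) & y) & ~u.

y & ~u

(y & (y | ~u) & ~y | y & y | ~(~(~~y | ~y) | y & y) & y) & ~u
= (y & (y | ~u) & ~y | y & y | ~(~y & y | y & y) & y) & ~u   [De Morgan]
= (y & ~y | y & y | ~(~y & y | y & y) & y) & ~u   [absorption]
= (y & y | ~(~y & y | y & y) & y) & ~u   [complement / identity]
= (y & y | ~y & y) & ~u   [distribution]
= y & ~u   [distribution]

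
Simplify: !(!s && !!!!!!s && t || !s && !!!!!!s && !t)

true

!(!s && !!!!!!s && t || !s && !!!!!!s && !t)
= !(!s && !!!!!!s)   [distribution]
= !(!s && !!!!s)   [double negation]
= !(!s && !!s)   [double negation]
= s || !s   [De Morgan]
= true   [complement]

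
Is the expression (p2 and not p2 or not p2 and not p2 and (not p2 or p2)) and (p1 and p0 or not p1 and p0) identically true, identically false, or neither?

(p2 and not p2 or not p2 and not p2 and (not p2 or p2)) and (p1 and p0 or not p1 and p0)
= (p2 and not p2 or not p2 and not p2 and (not p2 or p2)) and p0   (distribution)
= (p2 and not p2 or not p2 and not p2) and p0   (complement / identity)
= not p2 and p0   (distribution)
This depends on p0, p2, so it is not a constant.

neither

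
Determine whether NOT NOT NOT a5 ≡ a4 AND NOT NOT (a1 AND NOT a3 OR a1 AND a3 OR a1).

No

E1: NOT NOT NOT a5
    = NOT a5   — double negation
E2: a4 AND NOT NOT (a1 AND NOT a3 OR a1 AND a3 OR a1)
    = a4 AND (a1 AND NOT a3 OR a1 AND a3 OR a1)   — double negation
    = a4 AND (a1 OR a1)   — distribution
    = a4 AND a1   — idempotence
These differ: at a1=1, a3=0, a4=0, a5=0, E1 = 1 but E2 = 0.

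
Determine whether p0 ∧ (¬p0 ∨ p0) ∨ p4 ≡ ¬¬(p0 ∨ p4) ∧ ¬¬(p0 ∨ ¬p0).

E1: p0 ∧ (¬p0 ∨ p0) ∨ p4
    = p0 ∨ p4
E2: ¬¬(p0 ∨ p4) ∧ ¬¬(p0 ∨ ¬p0)
    = ¬¬(p0 ∨ p4) ∧ (p0 ∨ ¬p0)
    = ¬¬(p0 ∨ p4)
    = p0 ∨ p4
Both reduce to p0 ∨ p4, so they are equivalent.

Yes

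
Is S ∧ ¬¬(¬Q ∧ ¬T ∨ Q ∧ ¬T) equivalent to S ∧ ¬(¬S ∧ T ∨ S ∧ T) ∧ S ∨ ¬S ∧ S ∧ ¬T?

E1: S ∧ ¬¬(¬Q ∧ ¬T ∨ Q ∧ ¬T)
    = S ∧ ¬¬¬T   [distribution]
    = S ∧ ¬T   [double negation]
E2: S ∧ ¬(¬S ∧ T ∨ S ∧ T) ∧ S ∨ ¬S ∧ S ∧ ¬T
    = S ∧ ¬T ∧ S ∨ ¬S ∧ S ∧ ¬T   [distribution]
    = S ∧ ¬T   [distribution]
Both reduce to S ∧ ¬T, so they are equivalent.

Yes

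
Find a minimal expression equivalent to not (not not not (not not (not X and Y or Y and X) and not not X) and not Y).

Y

not (not not not (not not (not X and Y or Y and X) and not not X) and not Y)
= not (not not not (not not Y and not not X) and not Y)
= not (not not (not Y or not X) and not Y)
= not ((not Y or not X) and not Y)
= not not Y
= Y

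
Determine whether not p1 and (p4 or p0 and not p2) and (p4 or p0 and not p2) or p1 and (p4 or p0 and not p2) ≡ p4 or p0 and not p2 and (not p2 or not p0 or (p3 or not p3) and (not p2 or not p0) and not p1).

Yes

E1: not p1 and (p4 or p0 and not p2) and (p4 or p0 and not p2) or p1 and (p4 or p0 and not p2)
    = not p1 and (p4 or p0 and not p2) or p1 and (p4 or p0 and not p2)   (idempotence)
    = p4 or p0 and not p2   (distribution)
E2: p4 or p0 and not p2 and (not p2 or not p0 or (p3 or not p3) and (not p2 or not p0) and not p1)
    = p4 or p0 and not p2 and (not p2 or not p0 or (not p2 or not p0) and not p1)   (complement / identity)
    = p4 or p0 and not p2 and (not p2 or not p0)   (absorption)
    = p4 or p0 and not p2   (absorption)
Both reduce to p4 or p0 and not p2, so they are equivalent.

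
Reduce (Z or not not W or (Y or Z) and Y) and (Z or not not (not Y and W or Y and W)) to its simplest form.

Z or W

(Z or not not W or (Y or Z) and Y) and (Z or not not (not Y and W or Y and W))
= (Z or not not W or Y) and (Z or not not (not Y and W or Y and W))   — absorption
= (Z or not not W or Y) and (Z or not not W)   — distribution
= Z or not not W   — absorption
= Z or W   — double negation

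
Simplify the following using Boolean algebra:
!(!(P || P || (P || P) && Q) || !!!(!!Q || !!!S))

P && (Q || !S)

!(!(P || P || (P || P) && Q) || !!!(!!Q || !!!S))
= !(!(P || P || (P || P) && Q) || !!(!Q && !!S))   — De Morgan
= !(!(P || P) || !!(!Q && !!S))   — absorption
= !(!P || !!(!Q && !!S))   — idempotence
= !(!P || !(Q || !S))   — De Morgan
= P && (Q || !S)   — De Morgan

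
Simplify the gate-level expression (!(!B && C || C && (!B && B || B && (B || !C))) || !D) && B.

(!(!B && C || C && (!B && B || B && (B || !C))) || !D) && B
= (!(!B && C || C && (!B && B || B)) || !D) && B   [absorption]
= (!(!B && C || C && B) || !D) && B   [complement / identity]
= (!C || !D) && B   [distribution]

(!C || !D) && B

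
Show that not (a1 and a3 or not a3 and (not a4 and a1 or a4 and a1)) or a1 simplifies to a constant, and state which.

True

not (a1 and a3 or not a3 and (not a4 and a1 or a4 and a1)) or a1
= not (a1 and a3 or not a3 and a1) or a1   (distribution)
= not a1 or a1   (distribution)
= True   (complement)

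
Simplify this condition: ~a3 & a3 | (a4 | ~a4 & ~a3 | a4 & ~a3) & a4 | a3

a4 | a3

~a3 & a3 | (a4 | ~a4 & ~a3 | a4 & ~a3) & a4 | a3
= ~a3 & a3 | (a4 | ~a3) & a4 | a3   (distribution)
= (a4 | ~a3) & a4 | a3   (complement / identity)
= a4 | a3   (absorption)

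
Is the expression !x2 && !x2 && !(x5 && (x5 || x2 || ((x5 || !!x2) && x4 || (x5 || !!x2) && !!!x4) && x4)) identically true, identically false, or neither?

neither

!x2 && !x2 && !(x5 && (x5 || x2 || ((x5 || !!x2) && x4 || (x5 || !!x2) && !!!x4) && x4))
= !x2 && !x2 && !(x5 && (x5 || x2 || ((x5 || !!x2) && x4 || (x5 || !!x2) && !x4) && x4))   [double negation]
= !x2 && !x2 && !(x5 && (x5 || x2 || (x5 || !!x2) && x4))   [distribution]
= !x2 && !x2 && !(x5 && (x5 || x2 || (x5 || x2) && x4))   [double negation]
= !x2 && !x2 && !(x5 && (x5 || x2))   [absorption]
= !x2 && !x2 && !x5   [absorption]
= !x2 && !x5   [idempotence]
This depends on x2, x5, so it is not a constant.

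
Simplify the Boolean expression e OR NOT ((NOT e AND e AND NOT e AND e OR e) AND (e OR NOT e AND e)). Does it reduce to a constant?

TRUE

e OR NOT ((NOT e AND e AND NOT e AND e OR e) AND (e OR NOT e AND e))
= e OR NOT ((NOT e AND e OR e) AND (e OR NOT e AND e))
= e OR NOT (NOT e AND e OR e AND e)
= e OR NOT e
= TRUE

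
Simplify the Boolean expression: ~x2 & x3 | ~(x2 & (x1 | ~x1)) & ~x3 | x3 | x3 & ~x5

~x2 | x3

~x2 & x3 | ~(x2 & (x1 | ~x1)) & ~x3 | x3 | x3 & ~x5
= ~x2 & x3 | ~x2 & ~x3 | x3 | x3 & ~x5
= ~x2 & x3 | ~x2 & ~x3 | x3
= ~x2 | x3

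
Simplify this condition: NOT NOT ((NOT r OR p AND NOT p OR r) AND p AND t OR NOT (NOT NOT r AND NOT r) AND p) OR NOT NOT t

p OR t

NOT NOT ((NOT r OR p AND NOT p OR r) AND p AND t OR NOT (NOT NOT r AND NOT r) AND p) OR NOT NOT t
= NOT NOT ((NOT r OR p AND NOT p OR r) AND p AND t OR (NOT r OR r) AND p) OR NOT NOT t   (De Morgan)
= NOT NOT ((NOT r OR r) AND p AND t OR (NOT r OR r) AND p) OR NOT NOT t   (complement / identity)
= NOT NOT ((NOT r OR r) AND p AND t OR (NOT r OR r) AND p) OR t   (double negation)
= NOT NOT ((NOT r OR r) AND p) OR t   (absorption)
= (NOT r OR r) AND p OR t   (double negation)
= p OR t   (complement / identity)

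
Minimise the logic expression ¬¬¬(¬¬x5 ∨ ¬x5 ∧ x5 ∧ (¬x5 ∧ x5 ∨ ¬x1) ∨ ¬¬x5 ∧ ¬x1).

¬¬¬(¬¬x5 ∨ ¬x5 ∧ x5 ∧ (¬x5 ∧ x5 ∨ ¬x1) ∨ ¬¬x5 ∧ ¬x1)
= ¬¬¬(¬¬x5 ∨ ¬x5 ∧ x5 ∨ ¬¬x5 ∧ ¬x1)   [absorption]
= ¬¬¬(¬¬x5 ∨ ¬¬x5 ∧ ¬x1)   [complement / identity]
= ¬(¬¬x5 ∨ ¬¬x5 ∧ ¬x1)   [double negation]
= ¬¬¬x5   [absorption]
= ¬x5   [double negation]

¬x5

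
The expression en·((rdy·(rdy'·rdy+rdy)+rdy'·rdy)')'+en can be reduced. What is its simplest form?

en

en·((rdy·(rdy'·rdy+rdy)+rdy'·rdy)')'+en
= en·(rdy·(rdy'·rdy+rdy)+rdy'·rdy)+en   — double negation
= en·(rdy·rdy+rdy'·rdy)+en   — complement / identity
= en·rdy+en   — distribution
= en   — absorption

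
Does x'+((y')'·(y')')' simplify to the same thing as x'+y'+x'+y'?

E1: x'+((y')'·(y')')'
    = x'+y'+y'   (De Morgan)
    = x'+y'   (idempotence)
E2: x'+y'+x'+y'
    = x'+y'   (idempotence)
Both reduce to x'+y', so they are equivalent.

Yes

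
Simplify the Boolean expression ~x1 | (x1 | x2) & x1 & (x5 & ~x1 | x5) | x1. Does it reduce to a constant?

1

~x1 | (x1 | x2) & x1 & (x5 & ~x1 | x5) | x1
= ~x1 | x1 & (x5 & ~x1 | x5) | x1   (absorption)
= ~x1 | x1 & x5 | x1   (absorption)
= ~x1 | x1   (absorption)
= 1   (complement)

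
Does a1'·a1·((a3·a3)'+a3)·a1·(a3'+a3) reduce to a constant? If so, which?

yes, False

a1'·a1·((a3·a3)'+a3)·a1·(a3'+a3)
= a1'·a1·(a3'+a3)·a1·(a3'+a3)   [idempotence]
= a1'·a1·(a3'+a3)   [idempotence]
= a1'·a1   [complement / identity]
= 0   [complement]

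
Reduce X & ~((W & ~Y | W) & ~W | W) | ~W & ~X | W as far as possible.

1

X & ~((W & ~Y | W) & ~W | W) | ~W & ~X | W
= X & ~(W & ~W | W) | ~W & ~X | W
= X & ~W | ~W & ~X | W
= ~W | W
= 1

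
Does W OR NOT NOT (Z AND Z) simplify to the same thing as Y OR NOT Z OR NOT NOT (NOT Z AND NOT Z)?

E1: W OR NOT NOT (Z AND Z)
    = W OR NOT NOT Z   [idempotence]
    = W OR Z   [double negation]
E2: Y OR NOT Z OR NOT NOT (NOT Z AND NOT Z)
    = Y OR NOT Z OR NOT (Z OR Z)   [De Morgan]
    = Y OR NOT Z OR NOT Z   [idempotence]
    = Y OR NOT Z   [idempotence]
These differ: at W=0, Y=0, Z=0, E1 = 0 but E2 = 1.

No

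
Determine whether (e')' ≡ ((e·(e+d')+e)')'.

E1: (e')'
    = e
E2: ((e·(e+d')+e)')'
    = e·(e+d')+e
    = e+e
    = e
Both reduce to e, so they are equivalent.

Yes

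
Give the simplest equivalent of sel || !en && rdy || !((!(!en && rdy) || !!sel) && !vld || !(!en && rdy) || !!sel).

sel || !en && rdy || !((!(!en && rdy) || !!sel) && !vld || !(!en && rdy) || !!sel)
= sel || !en && rdy || !(!(!en && rdy) || !!sel)   — absorption
= sel || !en && rdy || !en && rdy && !sel   — De Morgan
= sel || !en && rdy   — absorption

sel || !en && rdy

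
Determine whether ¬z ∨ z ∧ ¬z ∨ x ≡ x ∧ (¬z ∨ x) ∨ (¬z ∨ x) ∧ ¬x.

Yes

E1: ¬z ∨ z ∧ ¬z ∨ x
    = ¬z ∨ x
E2: x ∧ (¬z ∨ x) ∨ (¬z ∨ x) ∧ ¬x
    = ¬z ∨ x
Both reduce to ¬z ∨ x, so they are equivalent.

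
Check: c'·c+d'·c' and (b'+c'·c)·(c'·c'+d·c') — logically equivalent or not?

No

E1: c'·c+d'·c'
    = d'·c'   — complement / identity
E2: (b'+c'·c)·(c'·c'+d·c')
    = b'·(c'·c'+d·c')   — complement / identity
    = b'·(c'+d)·c'   — distribution
    = b'·c'   — absorption
These differ: at b=1, c=0, d=0, E1 = 1 but E2 = 0.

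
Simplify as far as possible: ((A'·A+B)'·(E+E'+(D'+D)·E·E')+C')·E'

((A'·A+B)'·(E+E'+(D'+D)·E·E')+C')·E'
= ((A'·A+B)'·(E+E'+E·E')+C')·E'   (complement / identity)
= ((A'·A+B)'·(E+E')+C')·E'   (complement / identity)
= ((A'·A+B)'+C')·E'   (complement / identity)
= (B'+C')·E'   (complement / identity)

(B'+C')·E'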